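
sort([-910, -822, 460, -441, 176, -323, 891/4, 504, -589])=[-910, -822, -589, -441, -323, 176, 891/4, 460, 504]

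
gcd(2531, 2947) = 1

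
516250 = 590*875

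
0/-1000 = 0 = 0.00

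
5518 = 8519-3001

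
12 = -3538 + 3550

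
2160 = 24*90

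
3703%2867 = 836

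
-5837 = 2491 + -8328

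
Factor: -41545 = -1 * 5^1 * 7^1 * 1187^1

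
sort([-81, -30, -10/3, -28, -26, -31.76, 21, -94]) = [-94, -81, -31.76, -30, -28, -26, -10/3, 21]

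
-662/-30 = 22 + 1/15 ≈ 22.07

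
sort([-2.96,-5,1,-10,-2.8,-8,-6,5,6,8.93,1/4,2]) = [-10,-8,-6,-5,-2.96,-2.8,1/4,1,2,5,6,8.93]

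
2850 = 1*2850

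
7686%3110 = 1466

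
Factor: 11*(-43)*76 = -1*2^2*11^1*19^1*43^1 = -35948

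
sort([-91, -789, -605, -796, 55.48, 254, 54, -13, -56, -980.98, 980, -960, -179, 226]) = [-980.98, -960, -796, -789, -605, -179, -91, -56, -13, 54, 55.48, 226, 254, 980]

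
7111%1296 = 631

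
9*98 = 882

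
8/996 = 2/249 ≈ 0.00803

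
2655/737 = 3+444/737 ≈ 3.60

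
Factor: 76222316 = 2^2 * 43^1 * 443153^1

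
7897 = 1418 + 6479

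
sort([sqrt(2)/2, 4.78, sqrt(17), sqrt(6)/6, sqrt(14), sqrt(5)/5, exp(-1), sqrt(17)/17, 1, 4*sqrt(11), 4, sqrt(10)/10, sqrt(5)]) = [sqrt(17)/17, sqrt(10)/10, exp(-1), sqrt(6)/6, sqrt(5)/5, sqrt(2)/2, 1, sqrt(5), sqrt(14), 4, sqrt(17), 4.78, 4*sqrt(11)]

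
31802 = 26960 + 4842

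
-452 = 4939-5391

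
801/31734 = 89/3526 ≈ 0.0252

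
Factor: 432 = 2^4 * 3^3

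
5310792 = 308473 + 5002319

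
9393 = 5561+3832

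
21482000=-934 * (-23000)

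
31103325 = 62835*495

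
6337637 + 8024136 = 14361773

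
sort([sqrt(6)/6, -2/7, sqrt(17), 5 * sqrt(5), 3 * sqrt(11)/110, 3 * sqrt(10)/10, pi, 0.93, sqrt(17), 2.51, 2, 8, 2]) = [-2/7, 3 * sqrt(11)/110, sqrt(6)/6, 0.93, 3 * sqrt(10)/10, 2, 2, 2.51, pi, sqrt(17), sqrt(17), 8, 5 * sqrt(5)]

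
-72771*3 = -218313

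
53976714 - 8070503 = 45906211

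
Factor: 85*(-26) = -1*2^1*5^1*13^1*17^1 = -2210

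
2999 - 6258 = -3259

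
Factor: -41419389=-1 * 3^1 * 11^4 * 23^1 * 41^1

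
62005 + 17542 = 79547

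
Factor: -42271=-1 * 41^1 * 1031^1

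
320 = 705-385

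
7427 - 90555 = -83128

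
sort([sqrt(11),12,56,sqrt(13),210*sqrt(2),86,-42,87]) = [-42,sqrt(11),sqrt(13),12,56,86,87,210*sqrt(2)]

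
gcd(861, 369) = 123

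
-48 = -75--27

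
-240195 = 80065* (-3)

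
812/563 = 1 + 249/563 ≈ 1.44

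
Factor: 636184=2^3*281^1*283^1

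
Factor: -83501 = -1 * 11^1 * 7591^1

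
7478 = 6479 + 999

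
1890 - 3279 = -1389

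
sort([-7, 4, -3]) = [-7, -3, 4]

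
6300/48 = 525/4 = 131.25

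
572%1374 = 572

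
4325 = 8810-4485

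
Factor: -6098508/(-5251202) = 2^1 * 3^2 * 11^(-1) * 13^1 * 83^1 * 157^1 * 238691^(-1) = 3049254/2625601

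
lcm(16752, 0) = 0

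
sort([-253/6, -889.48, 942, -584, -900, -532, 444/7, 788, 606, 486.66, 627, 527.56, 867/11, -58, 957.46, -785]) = [-900, -889.48, -785, -584, -532, -58, -253/6, 444/7, 867/11, 486.66, 527.56, 606, 627, 788, 942, 957.46]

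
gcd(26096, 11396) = 28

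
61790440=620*99662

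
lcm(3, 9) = 9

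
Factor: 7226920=2^3 * 5^1 * 79^1 * 2287^1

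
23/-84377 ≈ -0.000273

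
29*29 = 841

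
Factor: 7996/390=2^1 * 3^(-1) * 5^(-1) * 13^(-1) * 1999^1=3998/195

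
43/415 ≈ 0.104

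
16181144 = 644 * 25126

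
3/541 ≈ 0.00555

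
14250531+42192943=56443474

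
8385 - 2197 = 6188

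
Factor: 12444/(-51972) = -1*17^1*71^(-1) = -17/71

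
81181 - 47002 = 34179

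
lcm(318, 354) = 18762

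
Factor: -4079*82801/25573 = -1*31^1*107^(-1)*239^(-1)*2671^1*4079^1 = -337745279/25573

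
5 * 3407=17035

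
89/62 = 1 + 27/62 ≈ 1.44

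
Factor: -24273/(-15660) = 2^(-2) * 5^(-1) * 31^1 = 31/20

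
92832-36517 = 56315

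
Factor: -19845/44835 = -1*3^3*61^(-1) = -27/61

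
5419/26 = 208 + 11/26 ≈ 208.42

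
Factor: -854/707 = -1 * 2^1 * 61^1 * 101^(-1) = -122/101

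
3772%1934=1838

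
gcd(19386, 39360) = 6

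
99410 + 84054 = 183464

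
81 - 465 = -384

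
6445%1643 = 1516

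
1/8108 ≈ 0.000123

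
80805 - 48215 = 32590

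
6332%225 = 32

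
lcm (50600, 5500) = 253000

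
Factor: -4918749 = -1*3^1*11^1*149053^1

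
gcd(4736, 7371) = 1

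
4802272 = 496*9682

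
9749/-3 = -3249 - 2/3 ≈ -3249.67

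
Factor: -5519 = -1*5519^1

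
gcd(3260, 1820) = 20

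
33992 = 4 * 8498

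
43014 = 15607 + 27407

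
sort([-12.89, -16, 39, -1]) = [-16, -12.89, -1, 39]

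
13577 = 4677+8900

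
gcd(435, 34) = 1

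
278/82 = 139/41 ≈ 3.39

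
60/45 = 4/3 ≈ 1.33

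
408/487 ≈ 0.838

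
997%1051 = 997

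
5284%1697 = 193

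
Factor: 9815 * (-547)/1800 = -1 * 2^(-3) * 3^(-2) * 5^(-1) * 13^1 * 151^1 * 547^1 = -1073761/360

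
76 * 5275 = 400900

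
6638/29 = 228 + 26/29≈228.90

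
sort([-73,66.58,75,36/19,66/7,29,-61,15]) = [-73,-61,36/19,66/7,15,29,66.58,75]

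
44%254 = 44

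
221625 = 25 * 8865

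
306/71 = 4 + 22/71 ≈ 4.31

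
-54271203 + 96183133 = 41911930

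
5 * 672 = 3360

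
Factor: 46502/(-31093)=-1*2^1*17^(-1)*31^(-1)*59^(-1)*23251^1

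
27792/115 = 241 + 77/115 ≈ 241.67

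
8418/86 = 4209/43 ≈ 97.88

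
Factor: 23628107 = 23^1 * 31^2 * 1069^1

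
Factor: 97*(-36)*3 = -1*2^2*3^3*97^1 = -10476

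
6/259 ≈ 0.0232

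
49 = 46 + 3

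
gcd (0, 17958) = 17958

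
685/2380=137/476 ≈ 0.288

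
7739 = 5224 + 2515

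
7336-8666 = -1330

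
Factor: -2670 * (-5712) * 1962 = 2^6 * 3^4 * 5^1 * 7^1 * 17^1 * 89^1 * 109^1 = 29922540480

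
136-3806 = -3670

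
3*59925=179775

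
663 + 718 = 1381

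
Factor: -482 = -1 * 2^1 * 241^1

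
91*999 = 90909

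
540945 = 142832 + 398113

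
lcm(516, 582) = 50052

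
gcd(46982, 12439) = 1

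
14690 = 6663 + 8027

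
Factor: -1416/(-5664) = 2^(-2) = 1/4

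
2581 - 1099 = 1482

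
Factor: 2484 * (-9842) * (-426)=2^4 * 3^4 * 7^1 * 19^1 * 23^1 * 37^1 * 71^1=10414646928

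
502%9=7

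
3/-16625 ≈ -0.000180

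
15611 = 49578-33967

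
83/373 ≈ 0.223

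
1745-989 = 756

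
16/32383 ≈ 0.000494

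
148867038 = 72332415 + 76534623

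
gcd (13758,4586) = 4586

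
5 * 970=4850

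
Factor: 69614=2^1*34807^1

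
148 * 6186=915528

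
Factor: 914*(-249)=-1*2^1*3^1*83^1*457^1=-227586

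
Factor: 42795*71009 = 3^3*5^1*17^1*317^1*4177^1 = 3038830155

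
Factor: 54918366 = 2^1 * 3^1 * 9153061^1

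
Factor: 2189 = 11^1*199^1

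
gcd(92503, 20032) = 1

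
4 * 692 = 2768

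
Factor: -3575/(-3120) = 2^(-4)*3^(-1)*5^1*11^1 = 55/48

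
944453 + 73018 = 1017471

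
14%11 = 3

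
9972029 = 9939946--32083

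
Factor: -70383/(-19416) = 2^(-3)*29^1 = 29/8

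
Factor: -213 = -1*3^1*71^1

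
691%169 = 15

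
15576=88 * 177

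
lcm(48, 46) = 1104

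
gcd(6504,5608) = 8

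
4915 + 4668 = 9583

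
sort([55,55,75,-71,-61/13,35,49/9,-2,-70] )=[-71,-70,-61/13,-2,49/9,35,55,55,75] 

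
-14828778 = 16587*(-894)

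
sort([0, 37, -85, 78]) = [-85, 0, 37, 78]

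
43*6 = 258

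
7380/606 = 1230/101 ≈ 12.18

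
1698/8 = 849/4 = 212.25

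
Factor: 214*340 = 2^3*5^1*17^1*107^1 = 72760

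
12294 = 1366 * 9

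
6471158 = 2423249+4047909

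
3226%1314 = 598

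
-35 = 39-74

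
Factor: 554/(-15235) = -1*2^1*5^(-1)*11^(-1) = -2/55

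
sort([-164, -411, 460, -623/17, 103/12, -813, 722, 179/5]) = [-813, -411, -164, -623/17, 103/12, 179/5, 460, 722]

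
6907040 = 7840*881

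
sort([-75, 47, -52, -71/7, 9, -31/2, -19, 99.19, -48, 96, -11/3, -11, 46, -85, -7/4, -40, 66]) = [-85, -75, -52, -48, -40, -19, -31/2, -11, -71/7, -11/3, -7/4, 9, 46, 47, 66, 96, 99.19]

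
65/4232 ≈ 0.0154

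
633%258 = 117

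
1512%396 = 324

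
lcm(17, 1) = 17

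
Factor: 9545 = 5^1*23^1*83^1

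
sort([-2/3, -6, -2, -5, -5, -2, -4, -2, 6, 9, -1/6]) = [-6, -5, -5, -4, -2, -2, -2, -2/3, -1/6, 6, 9]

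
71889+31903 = 103792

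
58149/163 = 356 + 121/163 ≈ 356.74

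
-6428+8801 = 2373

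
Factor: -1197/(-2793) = 3^1*7^(-1) = 3/7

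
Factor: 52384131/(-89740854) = -1*2^(-1)*3^1*7^(-2)*101747^(-1)*1940153^1 = -5820459/9971206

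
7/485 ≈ 0.0144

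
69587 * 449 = 31244563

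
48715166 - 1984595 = 46730571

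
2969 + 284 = 3253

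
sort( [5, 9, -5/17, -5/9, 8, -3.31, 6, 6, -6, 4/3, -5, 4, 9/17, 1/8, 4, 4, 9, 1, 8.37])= [-6, -5, -3.31, -5/9, -5/17, 1/8, 9/17, 1, 4/3, 4, 4, 4, 5, 6, 6, 8, 8.37, 9, 9]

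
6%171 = 6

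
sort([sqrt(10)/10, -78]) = [-78, sqrt(10)/10]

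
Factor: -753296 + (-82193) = -1*835489^1 = -835489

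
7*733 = 5131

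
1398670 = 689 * 2030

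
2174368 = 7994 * 272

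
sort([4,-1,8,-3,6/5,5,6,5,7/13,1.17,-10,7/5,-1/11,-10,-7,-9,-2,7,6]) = [-10,-10,-9,-7,-3,-2,-1,-1/11,7/13,1.17,6/5,7/5,4,5,5,6,6,7,8]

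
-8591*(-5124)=44020284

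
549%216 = 117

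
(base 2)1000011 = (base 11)61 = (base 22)31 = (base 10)67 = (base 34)1x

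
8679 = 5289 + 3390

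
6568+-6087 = 481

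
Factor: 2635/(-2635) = -1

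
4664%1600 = 1464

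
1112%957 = 155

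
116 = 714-598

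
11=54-43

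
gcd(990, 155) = 5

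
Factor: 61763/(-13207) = -1 * 13^1 * 47^(-1) * 281^(-1) * 4751^1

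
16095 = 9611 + 6484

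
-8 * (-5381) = 43048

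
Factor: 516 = 2^2*3^1*43^1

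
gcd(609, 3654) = 609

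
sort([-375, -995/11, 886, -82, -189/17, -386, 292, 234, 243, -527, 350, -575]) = [-575, -527, -386, -375, -995/11, -82, -189/17, 234, 243, 292, 350, 886]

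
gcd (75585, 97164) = 3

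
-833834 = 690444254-691278088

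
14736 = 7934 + 6802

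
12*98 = 1176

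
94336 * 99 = 9339264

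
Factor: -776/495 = -1 * 2^3 * 3^(-2) * 5^(-1) * 11^(-1) * 97^1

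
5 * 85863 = 429315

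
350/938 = 25/67 ≈ 0.373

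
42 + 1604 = 1646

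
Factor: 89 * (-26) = -1 * 2^1 * 13^1 * 89^1 = -2314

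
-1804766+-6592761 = -8397527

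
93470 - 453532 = -360062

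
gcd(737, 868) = 1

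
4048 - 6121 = -2073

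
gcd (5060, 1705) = 55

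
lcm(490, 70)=490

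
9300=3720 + 5580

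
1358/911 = 1 + 447/911 ≈ 1.49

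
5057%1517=506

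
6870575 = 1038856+5831719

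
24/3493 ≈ 0.00687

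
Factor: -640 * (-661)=2^7 * 5^1 * 661^1=423040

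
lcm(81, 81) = 81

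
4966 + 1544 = 6510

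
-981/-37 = 26 + 19/37 ≈ 26.51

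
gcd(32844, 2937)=3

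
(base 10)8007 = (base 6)101023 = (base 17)1ac0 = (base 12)4773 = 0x1f47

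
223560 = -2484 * (-90)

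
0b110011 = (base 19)2d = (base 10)51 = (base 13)3c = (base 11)47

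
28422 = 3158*9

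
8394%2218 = 1740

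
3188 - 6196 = -3008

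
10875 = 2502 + 8373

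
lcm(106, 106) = 106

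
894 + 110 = 1004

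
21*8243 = 173103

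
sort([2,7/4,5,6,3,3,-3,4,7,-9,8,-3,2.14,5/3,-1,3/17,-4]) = [-9,-4,-3,-3,-1,3/17,5/3,7/4,2,2.14,3,3,4,5,6,7,8]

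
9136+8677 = 17813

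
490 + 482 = 972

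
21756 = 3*7252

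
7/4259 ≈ 0.00164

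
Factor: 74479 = 71^1 * 1049^1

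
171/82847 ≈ 0.00206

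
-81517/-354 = 230+97/354 ≈ 230.27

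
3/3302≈0.000909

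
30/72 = 5/12 ≈ 0.417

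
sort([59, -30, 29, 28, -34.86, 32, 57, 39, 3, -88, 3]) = [-88, -34.86, -30, 3, 3, 28, 29, 32, 39, 57, 59]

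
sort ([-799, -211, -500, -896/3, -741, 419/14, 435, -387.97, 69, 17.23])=[-799, -741, -500, -387.97, -896/3, -211, 17.23, 419/14, 69, 435]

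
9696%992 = 768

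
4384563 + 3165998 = 7550561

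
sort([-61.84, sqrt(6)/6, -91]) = [-91, -61.84, sqrt(6)/6]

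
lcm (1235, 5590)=106210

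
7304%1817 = 36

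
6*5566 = 33396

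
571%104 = 51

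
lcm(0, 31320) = 0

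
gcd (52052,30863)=7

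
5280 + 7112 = 12392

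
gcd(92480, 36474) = 2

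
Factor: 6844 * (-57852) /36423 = -1 * 2^4 * 3^(-1) * 19^(-1) * 29^1 * 59^1 * 71^(-1) * 1607^1 = -43993232/4047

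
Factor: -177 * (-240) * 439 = 2^4 * 3^2 * 5^1 * 59^1 * 439^1 = 18648720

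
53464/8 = 6683 = 6683.00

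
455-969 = -514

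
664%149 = 68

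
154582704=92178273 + 62404431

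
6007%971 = 181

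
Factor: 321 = 3^1 * 107^1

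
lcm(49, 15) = 735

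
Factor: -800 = -1*2^5*5^2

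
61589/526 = 117 + 47/526 ≈ 117.09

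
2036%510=506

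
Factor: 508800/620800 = 2^(-1)*3^1*53^1*97^(-1) = 159/194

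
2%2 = 0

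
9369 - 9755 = -386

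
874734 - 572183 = 302551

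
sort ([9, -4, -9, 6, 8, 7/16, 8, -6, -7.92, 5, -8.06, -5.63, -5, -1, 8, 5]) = [-9, -8.06, -7.92, -6, -5.63, -5, -4, -1, 7/16, 5, 5, 6, 8, 8, 8, 9]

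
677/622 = 1 + 55/622 ≈ 1.09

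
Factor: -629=-1*17^1*37^1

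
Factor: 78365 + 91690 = 3^2 * 5^1 * 3779^1 = 170055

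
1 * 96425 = 96425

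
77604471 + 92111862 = 169716333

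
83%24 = 11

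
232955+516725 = 749680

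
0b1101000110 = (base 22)1g2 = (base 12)59a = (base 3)1011001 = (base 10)838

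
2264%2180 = 84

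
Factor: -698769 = -1*3^2*77641^1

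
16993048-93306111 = -76313063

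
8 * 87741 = 701928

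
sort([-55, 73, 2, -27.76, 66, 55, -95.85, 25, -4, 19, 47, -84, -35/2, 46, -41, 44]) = [-95.85, -84, -55, -41, -27.76, -35/2, -4, 2, 19, 25, 44, 46, 47, 55, 66, 73]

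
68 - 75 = -7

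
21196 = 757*28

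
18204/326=55 + 137/163 ≈ 55.84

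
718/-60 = -359/30 ≈ -11.97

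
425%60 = 5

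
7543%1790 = 383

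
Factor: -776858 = -1*2^1*163^1*2383^1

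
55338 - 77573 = -22235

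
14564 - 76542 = -61978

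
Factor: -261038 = -1*2^1*47^1*2777^1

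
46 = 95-49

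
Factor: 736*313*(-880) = -1*2^9*5^1*11^1*23^1*313^1 = -202723840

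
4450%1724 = 1002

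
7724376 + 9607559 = 17331935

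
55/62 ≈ 0.887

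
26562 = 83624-57062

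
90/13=6 + 12/13 ≈ 6.92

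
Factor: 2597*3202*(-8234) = -1*2^2*7^2*23^1*53^1*179^1*1601^1 = -68470600996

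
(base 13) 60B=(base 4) 100001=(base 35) TA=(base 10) 1025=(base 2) 10000000001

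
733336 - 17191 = 716145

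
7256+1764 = 9020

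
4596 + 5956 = 10552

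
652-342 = 310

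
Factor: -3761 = -1*3761^1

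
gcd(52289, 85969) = 1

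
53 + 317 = 370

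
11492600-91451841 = -79959241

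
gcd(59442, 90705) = 3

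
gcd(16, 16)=16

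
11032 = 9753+1279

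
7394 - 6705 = 689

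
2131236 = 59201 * 36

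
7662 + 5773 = 13435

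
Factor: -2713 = -1*2713^1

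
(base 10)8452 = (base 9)12531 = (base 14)311a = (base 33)7p4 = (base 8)20404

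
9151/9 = 1016 + 7/9 ≈ 1016.78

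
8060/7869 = 1 + 191/7869 ≈ 1.02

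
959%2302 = 959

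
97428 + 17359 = 114787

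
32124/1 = 32124 = 32124.00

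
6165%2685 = 795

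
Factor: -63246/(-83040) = 2^(-4)*5^(-1)*83^1*127^1*173^(-1) = 10541/13840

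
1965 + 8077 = 10042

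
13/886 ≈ 0.0147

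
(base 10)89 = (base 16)59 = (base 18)4h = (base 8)131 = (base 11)81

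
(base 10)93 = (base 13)72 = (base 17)58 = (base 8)135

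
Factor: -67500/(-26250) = 2^1 * 3^2 * 7^(-1) = 18/7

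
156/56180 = 39/14045 ≈ 0.00278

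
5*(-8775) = -43875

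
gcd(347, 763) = 1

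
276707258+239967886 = 516675144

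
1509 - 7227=-5718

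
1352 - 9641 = -8289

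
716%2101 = 716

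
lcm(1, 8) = 8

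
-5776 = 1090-6866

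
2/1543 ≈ 0.00130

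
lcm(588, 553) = 46452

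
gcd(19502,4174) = 2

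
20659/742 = 27+625/742 ≈ 27.84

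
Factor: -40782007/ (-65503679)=7^1 * 127^ (-1) * 515777^ (-1) * 5826001^1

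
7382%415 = 327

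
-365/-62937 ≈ 0.00580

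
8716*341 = 2972156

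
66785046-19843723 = 46941323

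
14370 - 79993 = -65623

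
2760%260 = 160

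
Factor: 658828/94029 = 2^2*3^(-1)*13^(-1)*2411^(-1)*164707^1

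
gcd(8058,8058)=8058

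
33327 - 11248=22079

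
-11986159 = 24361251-36347410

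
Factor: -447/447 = -1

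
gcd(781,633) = 1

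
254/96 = 127/48≈2.65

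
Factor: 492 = 2^2 * 3^1 * 41^1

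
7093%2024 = 1021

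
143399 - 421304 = -277905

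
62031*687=42615297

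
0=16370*0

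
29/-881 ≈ -0.0329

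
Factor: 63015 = 3^1*5^1*4201^1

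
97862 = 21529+76333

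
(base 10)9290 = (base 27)ck2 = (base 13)42c8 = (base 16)244a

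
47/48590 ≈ 0.000967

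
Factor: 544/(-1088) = -1*2^(-1) = -1/2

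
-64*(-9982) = 638848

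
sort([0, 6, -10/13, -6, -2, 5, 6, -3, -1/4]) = [-6, -3, -2, -10/13, -1/4, 0, 5, 6, 6]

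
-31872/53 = -601-19/53≈-601.36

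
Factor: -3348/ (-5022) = 2^1 * 3^ (-1) = 2/3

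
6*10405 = 62430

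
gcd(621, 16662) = 3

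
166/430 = 83/215≈0.386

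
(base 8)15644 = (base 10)7076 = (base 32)6t4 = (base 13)32b4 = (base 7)26426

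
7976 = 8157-181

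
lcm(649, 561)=33099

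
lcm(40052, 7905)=600780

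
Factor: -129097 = -1*129097^1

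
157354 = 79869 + 77485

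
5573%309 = 11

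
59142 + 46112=105254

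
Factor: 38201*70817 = 23^1*3079^1*38201^1 = 2705280217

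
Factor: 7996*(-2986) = -1*2^3*1493^1*1999^1 = -23876056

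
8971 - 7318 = 1653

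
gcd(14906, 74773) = 1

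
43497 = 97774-54277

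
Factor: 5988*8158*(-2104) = -1*2^6*3^1*263^1*499^1*4079^1 = -102780618816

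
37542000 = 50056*750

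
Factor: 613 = 613^1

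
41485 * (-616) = -25554760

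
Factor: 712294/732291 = 2^1*3^(-1)*7^(-1)*11^1*32377^1*34871^(-1)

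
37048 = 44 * 842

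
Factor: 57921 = 3^1 * 43^1 * 449^1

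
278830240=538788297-259958057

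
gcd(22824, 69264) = 72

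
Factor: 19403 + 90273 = 2^2*7^1*3917^1 = 109676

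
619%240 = 139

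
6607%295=117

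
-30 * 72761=-2182830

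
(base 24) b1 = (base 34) 7r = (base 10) 265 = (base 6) 1121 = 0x109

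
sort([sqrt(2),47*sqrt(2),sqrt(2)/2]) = [sqrt(2)/2,sqrt(2),47*sqrt(2)]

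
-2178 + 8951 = 6773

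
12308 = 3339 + 8969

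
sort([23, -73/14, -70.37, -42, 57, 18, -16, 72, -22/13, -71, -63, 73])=[-71, -70.37, -63, -42, -16, -73/14, -22/13, 18, 23, 57, 72, 73]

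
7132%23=2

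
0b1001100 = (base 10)76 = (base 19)40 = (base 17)48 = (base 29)2i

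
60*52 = 3120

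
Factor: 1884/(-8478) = -1 * 2^1 * 3^(-2) = -2/9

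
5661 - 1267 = 4394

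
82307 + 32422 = 114729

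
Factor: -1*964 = -1*2^2*241^1 = -964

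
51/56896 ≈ 0.000896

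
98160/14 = 49080/7 ≈ 7011.43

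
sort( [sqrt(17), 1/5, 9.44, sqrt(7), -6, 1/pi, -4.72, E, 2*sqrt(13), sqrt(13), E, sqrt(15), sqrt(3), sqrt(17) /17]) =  [-6, -4.72, 1/5, sqrt(17) /17, 1/pi, sqrt(3), sqrt(7), E, E, sqrt(13), sqrt(15), sqrt(17), 2*sqrt(13), 9.44]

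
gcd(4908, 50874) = 6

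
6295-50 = 6245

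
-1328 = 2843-4171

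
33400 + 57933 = 91333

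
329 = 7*47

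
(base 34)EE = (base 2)111101010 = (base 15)22A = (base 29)GQ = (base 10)490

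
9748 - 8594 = 1154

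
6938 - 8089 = -1151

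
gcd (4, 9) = 1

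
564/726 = 94/121 ≈ 0.777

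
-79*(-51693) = 4083747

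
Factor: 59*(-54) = -1*2^1*3^3*59^1 = -3186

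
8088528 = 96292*84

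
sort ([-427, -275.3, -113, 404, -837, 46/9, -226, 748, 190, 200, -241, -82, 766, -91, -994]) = [-994, -837, -427, -275.3, -241, -226, -113, -91, -82, 46/9, 190, 200, 404, 748, 766]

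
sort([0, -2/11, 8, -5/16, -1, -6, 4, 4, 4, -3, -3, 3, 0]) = [-6, -3, -3, -1, -5/16, -2/11, 0, 0, 3, 4, 4, 4, 8]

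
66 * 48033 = 3170178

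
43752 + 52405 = 96157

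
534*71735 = 38306490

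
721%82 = 65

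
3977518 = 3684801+292717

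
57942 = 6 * 9657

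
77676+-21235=56441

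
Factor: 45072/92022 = 2^3 * 3^1 * 7^(-2) = 24/49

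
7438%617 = 34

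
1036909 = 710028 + 326881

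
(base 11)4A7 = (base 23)133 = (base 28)LD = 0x259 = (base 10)601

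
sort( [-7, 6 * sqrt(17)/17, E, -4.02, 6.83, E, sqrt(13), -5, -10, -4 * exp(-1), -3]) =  [-10, -7, -5, -4.02, -3, -4 * exp(-1), 6 * sqrt(17)/17, E, E, sqrt(13), 6.83]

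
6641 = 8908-2267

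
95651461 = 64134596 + 31516865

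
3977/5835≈0.682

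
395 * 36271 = 14327045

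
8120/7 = 1160 = 1160.00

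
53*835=44255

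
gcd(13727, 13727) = 13727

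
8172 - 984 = 7188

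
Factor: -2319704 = -1 * 2^3 * 53^1 * 5471^1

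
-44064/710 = -22032/355 ≈ -62.06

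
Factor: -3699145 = -1*5^1*739829^1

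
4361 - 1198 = 3163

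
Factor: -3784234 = -1*2^1*17^1*111301^1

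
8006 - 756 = 7250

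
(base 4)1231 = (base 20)59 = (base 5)414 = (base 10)109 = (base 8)155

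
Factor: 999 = 3^3*37^1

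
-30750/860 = -3075/86 ≈ -35.76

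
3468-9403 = -5935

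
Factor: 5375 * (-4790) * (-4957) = 2^1 * 5^4 * 43^1 * 479^1 * 4957^1 = 127624161250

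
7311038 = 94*77777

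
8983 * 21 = 188643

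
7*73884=517188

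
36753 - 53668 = -16915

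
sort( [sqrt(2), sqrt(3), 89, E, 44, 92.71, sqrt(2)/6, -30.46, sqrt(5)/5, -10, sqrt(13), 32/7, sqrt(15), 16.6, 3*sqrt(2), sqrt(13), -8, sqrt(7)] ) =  [-30.46, -10, -8, sqrt(2)/6, sqrt(5)/5, sqrt(2), sqrt(3), sqrt(7), E, sqrt(13), sqrt(13), sqrt(15), 3*sqrt(2), 32/7, 16.6, 44, 89, 92.71] 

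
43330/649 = 66 + 496/649 ≈ 66.76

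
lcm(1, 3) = 3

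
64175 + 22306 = 86481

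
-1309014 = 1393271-2702285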